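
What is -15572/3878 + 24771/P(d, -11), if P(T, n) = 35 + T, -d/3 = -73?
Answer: 46053325/492506 ≈ 93.508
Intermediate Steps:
d = 219 (d = -3*(-73) = 219)
-15572/3878 + 24771/P(d, -11) = -15572/3878 + 24771/(35 + 219) = -15572*1/3878 + 24771/254 = -7786/1939 + 24771*(1/254) = -7786/1939 + 24771/254 = 46053325/492506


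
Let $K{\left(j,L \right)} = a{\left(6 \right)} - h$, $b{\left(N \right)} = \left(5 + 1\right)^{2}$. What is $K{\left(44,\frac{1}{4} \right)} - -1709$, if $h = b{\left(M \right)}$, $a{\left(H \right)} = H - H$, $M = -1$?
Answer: $1673$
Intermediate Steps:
$a{\left(H \right)} = 0$
$b{\left(N \right)} = 36$ ($b{\left(N \right)} = 6^{2} = 36$)
$h = 36$
$K{\left(j,L \right)} = -36$ ($K{\left(j,L \right)} = 0 - 36 = -36$)
$K{\left(44,\frac{1}{4} \right)} - -1709 = -36 - -1709 = -36 + 1709 = 1673$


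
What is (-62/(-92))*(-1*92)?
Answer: -62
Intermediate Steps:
(-62/(-92))*(-1*92) = -1/92*(-62)*(-92) = (31/46)*(-92) = -62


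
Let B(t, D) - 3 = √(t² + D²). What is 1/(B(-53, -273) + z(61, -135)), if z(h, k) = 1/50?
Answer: -7550/193322199 + 2500*√77338/193322199 ≈ 0.0035572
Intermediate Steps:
z(h, k) = 1/50
B(t, D) = 3 + √(D² + t²) (B(t, D) = 3 + √(t² + D²) = 3 + √(D² + t²))
1/(B(-53, -273) + z(61, -135)) = 1/((3 + √((-273)² + (-53)²)) + 1/50) = 1/((3 + √(74529 + 2809)) + 1/50) = 1/((3 + √77338) + 1/50) = 1/(151/50 + √77338)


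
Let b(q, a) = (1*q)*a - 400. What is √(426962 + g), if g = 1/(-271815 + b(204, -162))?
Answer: √39786667095889315/305263 ≈ 653.42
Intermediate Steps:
b(q, a) = -400 + a*q (b(q, a) = q*a - 400 = a*q - 400 = -400 + a*q)
g = -1/305263 (g = 1/(-271815 + (-400 - 162*204)) = 1/(-271815 + (-400 - 33048)) = 1/(-271815 - 33448) = 1/(-305263) = -1/305263 ≈ -3.2759e-6)
√(426962 + g) = √(426962 - 1/305263) = √(130335701005/305263) = √39786667095889315/305263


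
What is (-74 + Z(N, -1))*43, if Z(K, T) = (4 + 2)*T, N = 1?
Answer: -3440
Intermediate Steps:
Z(K, T) = 6*T
(-74 + Z(N, -1))*43 = (-74 + 6*(-1))*43 = (-74 - 6)*43 = -80*43 = -3440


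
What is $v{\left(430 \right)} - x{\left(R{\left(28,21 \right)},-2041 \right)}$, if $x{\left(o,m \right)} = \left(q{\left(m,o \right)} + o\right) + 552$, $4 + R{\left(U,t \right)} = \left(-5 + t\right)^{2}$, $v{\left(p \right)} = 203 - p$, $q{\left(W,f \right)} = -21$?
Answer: $-1010$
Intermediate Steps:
$R{\left(U,t \right)} = -4 + \left(-5 + t\right)^{2}$
$x{\left(o,m \right)} = 531 + o$ ($x{\left(o,m \right)} = \left(-21 + o\right) + 552 = 531 + o$)
$v{\left(430 \right)} - x{\left(R{\left(28,21 \right)},-2041 \right)} = \left(203 - 430\right) - \left(531 - \left(4 - \left(-5 + 21\right)^{2}\right)\right) = \left(203 - 430\right) - \left(531 - \left(4 - 16^{2}\right)\right) = -227 - \left(531 + \left(-4 + 256\right)\right) = -227 - \left(531 + 252\right) = -227 - 783 = -1010$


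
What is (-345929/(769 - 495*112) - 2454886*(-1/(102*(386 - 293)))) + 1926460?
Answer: 499608595449880/259304553 ≈ 1.9267e+6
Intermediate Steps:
(-345929/(769 - 495*112) - 2454886*(-1/(102*(386 - 293)))) + 1926460 = (-345929/(769 - 55440) - 2454886/((-102*93))) + 1926460 = (-345929/(-54671) - 2454886/(-9486)) + 1926460 = (-345929*(-1/54671) - 2454886*(-1/9486)) + 1926460 = (345929/54671 + 1227443/4743) + 1926460 = 68746277500/259304553 + 1926460 = 499608595449880/259304553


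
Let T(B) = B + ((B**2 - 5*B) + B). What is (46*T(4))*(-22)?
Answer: -4048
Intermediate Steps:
T(B) = B**2 - 3*B (T(B) = B + (B**2 - 4*B) = B**2 - 3*B)
(46*T(4))*(-22) = (46*(4*(-3 + 4)))*(-22) = (46*(4*1))*(-22) = (46*4)*(-22) = 184*(-22) = -4048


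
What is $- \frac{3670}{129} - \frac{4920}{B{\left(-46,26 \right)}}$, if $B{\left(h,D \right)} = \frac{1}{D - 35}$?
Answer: $\frac{5708450}{129} \approx 44252.0$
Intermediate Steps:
$B{\left(h,D \right)} = \frac{1}{-35 + D}$
$- \frac{3670}{129} - \frac{4920}{B{\left(-46,26 \right)}} = - \frac{3670}{129} - \frac{4920}{\frac{1}{-35 + 26}} = \left(-3670\right) \frac{1}{129} - \frac{4920}{\frac{1}{-9}} = - \frac{3670}{129} - \frac{4920}{- \frac{1}{9}} = - \frac{3670}{129} - -44280 = - \frac{3670}{129} + 44280 = \frac{5708450}{129}$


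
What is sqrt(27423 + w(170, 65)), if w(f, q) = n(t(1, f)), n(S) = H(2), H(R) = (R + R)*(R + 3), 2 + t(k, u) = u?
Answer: sqrt(27443) ≈ 165.66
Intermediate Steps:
t(k, u) = -2 + u
H(R) = 2*R*(3 + R) (H(R) = (2*R)*(3 + R) = 2*R*(3 + R))
n(S) = 20 (n(S) = 2*2*(3 + 2) = 2*2*5 = 20)
w(f, q) = 20
sqrt(27423 + w(170, 65)) = sqrt(27423 + 20) = sqrt(27443)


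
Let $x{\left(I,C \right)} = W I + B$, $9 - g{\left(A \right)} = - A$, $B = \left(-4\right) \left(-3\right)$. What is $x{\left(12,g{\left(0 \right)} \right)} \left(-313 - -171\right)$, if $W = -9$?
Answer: $13632$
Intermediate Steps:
$B = 12$
$g{\left(A \right)} = 9 + A$ ($g{\left(A \right)} = 9 - - A = 9 + A$)
$x{\left(I,C \right)} = 12 - 9 I$ ($x{\left(I,C \right)} = - 9 I + 12 = 12 - 9 I$)
$x{\left(12,g{\left(0 \right)} \right)} \left(-313 - -171\right) = \left(12 - 108\right) \left(-313 - -171\right) = \left(12 - 108\right) \left(-313 + 171\right) = \left(-96\right) \left(-142\right) = 13632$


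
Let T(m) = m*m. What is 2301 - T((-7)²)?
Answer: -100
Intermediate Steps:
T(m) = m²
2301 - T((-7)²) = 2301 - ((-7)²)² = 2301 - 1*49² = 2301 - 1*2401 = 2301 - 2401 = -100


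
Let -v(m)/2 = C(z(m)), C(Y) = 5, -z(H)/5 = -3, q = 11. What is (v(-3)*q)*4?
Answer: -440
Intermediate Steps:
z(H) = 15 (z(H) = -5*(-3) = 15)
v(m) = -10 (v(m) = -2*5 = -10)
(v(-3)*q)*4 = -10*11*4 = -110*4 = -440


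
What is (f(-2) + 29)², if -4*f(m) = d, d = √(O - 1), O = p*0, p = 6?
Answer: (116 - I)²/16 ≈ 840.94 - 14.5*I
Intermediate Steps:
O = 0 (O = 6*0 = 0)
d = I (d = √(0 - 1) = √(-1) = I ≈ 1.0*I)
f(m) = -I/4
(f(-2) + 29)² = (-I/4 + 29)² = (29 - I/4)²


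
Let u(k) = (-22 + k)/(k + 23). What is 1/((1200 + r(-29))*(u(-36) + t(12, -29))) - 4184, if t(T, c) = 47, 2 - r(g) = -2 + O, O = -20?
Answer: -3426093491/818856 ≈ -4184.0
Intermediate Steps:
u(k) = (-22 + k)/(23 + k)
r(g) = 24 (r(g) = 2 - (-2 - 20) = 2 - 1*(-22) = 2 + 22 = 24)
1/((1200 + r(-29))*(u(-36) + t(12, -29))) - 4184 = 1/((1200 + 24)*((-22 - 36)/(23 - 36) + 47)) - 4184 = 1/(1224*(-58/(-13) + 47)) - 4184 = 1/(1224*(-1/13*(-58) + 47)) - 4184 = 1/(1224*(58/13 + 47)) - 4184 = 1/(1224*(669/13)) - 4184 = 1/(818856/13) - 4184 = 13/818856 - 4184 = -3426093491/818856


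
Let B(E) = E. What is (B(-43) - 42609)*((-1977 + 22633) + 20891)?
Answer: -1772062644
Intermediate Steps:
(B(-43) - 42609)*((-1977 + 22633) + 20891) = (-43 - 42609)*((-1977 + 22633) + 20891) = -42652*(20656 + 20891) = -42652*41547 = -1772062644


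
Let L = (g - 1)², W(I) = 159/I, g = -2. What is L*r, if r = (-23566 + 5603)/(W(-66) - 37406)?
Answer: 3556674/822985 ≈ 4.3217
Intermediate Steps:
L = 9 (L = (-2 - 1)² = (-3)² = 9)
r = 395186/822985 (r = (-23566 + 5603)/(159/(-66) - 37406) = -17963/(159*(-1/66) - 37406) = -17963/(-53/22 - 37406) = -17963/(-822985/22) = -17963*(-22/822985) = 395186/822985 ≈ 0.48019)
L*r = 9*(395186/822985) = 3556674/822985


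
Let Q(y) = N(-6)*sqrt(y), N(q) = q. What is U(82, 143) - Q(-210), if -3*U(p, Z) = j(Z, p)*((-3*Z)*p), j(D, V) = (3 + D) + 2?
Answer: 1735448 + 6*I*sqrt(210) ≈ 1.7354e+6 + 86.948*I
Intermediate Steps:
j(D, V) = 5 + D
U(p, Z) = Z*p*(5 + Z) (U(p, Z) = -(5 + Z)*(-3*Z)*p/3 = -(5 + Z)*(-3*Z*p)/3 = -(-1)*Z*p*(5 + Z) = Z*p*(5 + Z))
Q(y) = -6*sqrt(y)
U(82, 143) - Q(-210) = 143*82*(5 + 143) - (-6)*sqrt(-210) = 143*82*148 - (-6)*I*sqrt(210) = 1735448 - (-6)*I*sqrt(210) = 1735448 + 6*I*sqrt(210)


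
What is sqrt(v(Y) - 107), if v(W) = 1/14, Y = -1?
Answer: I*sqrt(20958)/14 ≈ 10.341*I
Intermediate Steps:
v(W) = 1/14
sqrt(v(Y) - 107) = sqrt(1/14 - 107) = sqrt(-1497/14) = I*sqrt(20958)/14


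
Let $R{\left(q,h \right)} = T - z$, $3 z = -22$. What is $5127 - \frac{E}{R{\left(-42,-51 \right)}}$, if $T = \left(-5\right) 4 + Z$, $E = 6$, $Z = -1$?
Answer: $\frac{210225}{41} \approx 5127.4$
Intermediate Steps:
$z = - \frac{22}{3}$ ($z = \frac{1}{3} \left(-22\right) = - \frac{22}{3} \approx -7.3333$)
$T = -21$ ($T = \left(-5\right) 4 - 1 = -20 - 1 = -21$)
$R{\left(q,h \right)} = - \frac{41}{3}$ ($R{\left(q,h \right)} = -21 - - \frac{22}{3} = -21 + \frac{22}{3} = - \frac{41}{3}$)
$5127 - \frac{E}{R{\left(-42,-51 \right)}} = 5127 - \frac{1}{- \frac{41}{3}} \cdot 6 = 5127 - \left(- \frac{3}{41}\right) 6 = 5127 - - \frac{18}{41} = 5127 + \frac{18}{41} = \frac{210225}{41}$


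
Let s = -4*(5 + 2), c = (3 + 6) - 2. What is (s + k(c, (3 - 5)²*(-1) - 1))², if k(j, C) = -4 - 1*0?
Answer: 1024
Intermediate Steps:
c = 7 (c = 9 - 2 = 7)
k(j, C) = -4 (k(j, C) = -4 + 0 = -4)
s = -28 (s = -4*7 = -28)
(s + k(c, (3 - 5)²*(-1) - 1))² = (-28 - 4)² = (-32)² = 1024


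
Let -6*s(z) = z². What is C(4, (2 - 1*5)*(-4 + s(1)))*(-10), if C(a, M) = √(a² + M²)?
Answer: -5*√689 ≈ -131.24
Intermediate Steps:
s(z) = -z²/6
C(a, M) = √(M² + a²)
C(4, (2 - 1*5)*(-4 + s(1)))*(-10) = √(((2 - 1*5)*(-4 - ⅙*1²))² + 4²)*(-10) = √(((2 - 5)*(-4 - ⅙*1))² + 16)*(-10) = √((-3*(-4 - ⅙))² + 16)*(-10) = √((-3*(-25/6))² + 16)*(-10) = √((25/2)² + 16)*(-10) = √(625/4 + 16)*(-10) = √(689/4)*(-10) = (√689/2)*(-10) = -5*√689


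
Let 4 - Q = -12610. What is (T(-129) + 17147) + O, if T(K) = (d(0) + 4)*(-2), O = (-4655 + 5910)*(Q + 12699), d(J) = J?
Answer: 31784954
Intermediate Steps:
Q = 12614 (Q = 4 - 1*(-12610) = 4 + 12610 = 12614)
O = 31767815 (O = (-4655 + 5910)*(12614 + 12699) = 1255*25313 = 31767815)
T(K) = -8 (T(K) = (0 + 4)*(-2) = 4*(-2) = -8)
(T(-129) + 17147) + O = (-8 + 17147) + 31767815 = 17139 + 31767815 = 31784954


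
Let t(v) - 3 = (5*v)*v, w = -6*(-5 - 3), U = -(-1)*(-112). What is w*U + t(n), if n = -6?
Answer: -5193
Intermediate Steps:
U = -112 (U = -1*112 = -112)
w = 48 (w = -6*(-8) = 48)
t(v) = 3 + 5*v² (t(v) = 3 + (5*v)*v = 3 + 5*v²)
w*U + t(n) = 48*(-112) + (3 + 5*(-6)²) = -5376 + (3 + 5*36) = -5376 + (3 + 180) = -5376 + 183 = -5193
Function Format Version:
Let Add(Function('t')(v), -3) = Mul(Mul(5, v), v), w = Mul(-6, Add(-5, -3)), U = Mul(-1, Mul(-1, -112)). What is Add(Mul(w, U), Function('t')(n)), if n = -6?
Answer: -5193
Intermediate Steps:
U = -112 (U = Mul(-1, 112) = -112)
w = 48 (w = Mul(-6, -8) = 48)
Function('t')(v) = Add(3, Mul(5, Pow(v, 2))) (Function('t')(v) = Add(3, Mul(Mul(5, v), v)) = Add(3, Mul(5, Pow(v, 2))))
Add(Mul(w, U), Function('t')(n)) = Add(Mul(48, -112), Add(3, Mul(5, Pow(-6, 2)))) = Add(-5376, Add(3, Mul(5, 36))) = Add(-5376, Add(3, 180)) = Add(-5376, 183) = -5193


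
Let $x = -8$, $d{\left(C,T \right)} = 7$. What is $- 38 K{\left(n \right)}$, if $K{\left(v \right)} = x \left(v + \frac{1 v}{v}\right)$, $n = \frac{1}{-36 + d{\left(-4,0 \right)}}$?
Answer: $\frac{8512}{29} \approx 293.52$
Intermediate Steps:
$n = - \frac{1}{29}$ ($n = \frac{1}{-36 + 7} = \frac{1}{-29} = - \frac{1}{29} \approx -0.034483$)
$K{\left(v \right)} = -8 - 8 v$ ($K{\left(v \right)} = - 8 \left(v + \frac{1 v}{v}\right) = - 8 \left(v + \frac{v}{v}\right) = - 8 \left(v + 1\right) = - 8 \left(1 + v\right) = -8 - 8 v$)
$- 38 K{\left(n \right)} = - 38 \left(-8 - - \frac{8}{29}\right) = - 38 \left(-8 + \frac{8}{29}\right) = \left(-38\right) \left(- \frac{224}{29}\right) = \frac{8512}{29}$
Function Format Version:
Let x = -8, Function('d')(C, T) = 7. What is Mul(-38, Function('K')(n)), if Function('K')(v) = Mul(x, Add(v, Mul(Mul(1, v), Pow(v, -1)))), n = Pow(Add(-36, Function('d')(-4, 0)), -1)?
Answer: Rational(8512, 29) ≈ 293.52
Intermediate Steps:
n = Rational(-1, 29) (n = Pow(Add(-36, 7), -1) = Pow(-29, -1) = Rational(-1, 29) ≈ -0.034483)
Function('K')(v) = Add(-8, Mul(-8, v)) (Function('K')(v) = Mul(-8, Add(v, Mul(Mul(1, v), Pow(v, -1)))) = Mul(-8, Add(v, Mul(v, Pow(v, -1)))) = Mul(-8, Add(v, 1)) = Mul(-8, Add(1, v)) = Add(-8, Mul(-8, v)))
Mul(-38, Function('K')(n)) = Mul(-38, Add(-8, Mul(-8, Rational(-1, 29)))) = Mul(-38, Add(-8, Rational(8, 29))) = Mul(-38, Rational(-224, 29)) = Rational(8512, 29)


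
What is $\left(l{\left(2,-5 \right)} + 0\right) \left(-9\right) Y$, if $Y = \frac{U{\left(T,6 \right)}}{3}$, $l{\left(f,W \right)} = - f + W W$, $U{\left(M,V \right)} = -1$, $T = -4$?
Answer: $69$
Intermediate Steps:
$l{\left(f,W \right)} = W^{2} - f$ ($l{\left(f,W \right)} = - f + W^{2} = W^{2} - f$)
$Y = - \frac{1}{3} \approx -0.33333$
$\left(l{\left(2,-5 \right)} + 0\right) \left(-9\right) Y = \left(\left(\left(-5\right)^{2} - 2\right) + 0\right) \left(-9\right) \left(- \frac{1}{3}\right) = \left(\left(25 - 2\right) + 0\right) \left(-9\right) \left(- \frac{1}{3}\right) = \left(23 + 0\right) \left(-9\right) \left(- \frac{1}{3}\right) = 23 \left(-9\right) \left(- \frac{1}{3}\right) = \left(-207\right) \left(- \frac{1}{3}\right) = 69$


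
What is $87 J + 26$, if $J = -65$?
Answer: $-5629$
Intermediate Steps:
$87 J + 26 = 87 \left(-65\right) + 26 = -5655 + 26 = -5629$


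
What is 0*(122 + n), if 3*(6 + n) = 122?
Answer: 0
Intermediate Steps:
n = 104/3 (n = -6 + (⅓)*122 = -6 + 122/3 = 104/3 ≈ 34.667)
0*(122 + n) = 0*(122 + 104/3) = 0*(470/3) = 0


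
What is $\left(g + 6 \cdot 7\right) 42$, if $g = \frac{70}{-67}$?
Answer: $\frac{115248}{67} \approx 1720.1$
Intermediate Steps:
$g = - \frac{70}{67}$ ($g = 70 \left(- \frac{1}{67}\right) = - \frac{70}{67} \approx -1.0448$)
$\left(g + 6 \cdot 7\right) 42 = \left(- \frac{70}{67} + 6 \cdot 7\right) 42 = \left(- \frac{70}{67} + 42\right) 42 = \frac{2744}{67} \cdot 42 = \frac{115248}{67}$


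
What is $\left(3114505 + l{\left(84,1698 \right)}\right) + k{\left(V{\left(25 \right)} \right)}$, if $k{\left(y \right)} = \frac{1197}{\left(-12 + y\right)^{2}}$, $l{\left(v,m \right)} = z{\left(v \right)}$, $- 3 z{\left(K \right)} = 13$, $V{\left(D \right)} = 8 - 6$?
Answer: $\frac{934353791}{300} \approx 3.1145 \cdot 10^{6}$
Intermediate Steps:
$V{\left(D \right)} = 2$
$z{\left(K \right)} = - \frac{13}{3}$ ($z{\left(K \right)} = \left(- \frac{1}{3}\right) 13 = - \frac{13}{3}$)
$l{\left(v,m \right)} = - \frac{13}{3}$
$k{\left(y \right)} = \frac{1197}{\left(-12 + y\right)^{2}}$
$\left(3114505 + l{\left(84,1698 \right)}\right) + k{\left(V{\left(25 \right)} \right)} = \left(3114505 - \frac{13}{3}\right) + \frac{1197}{\left(-12 + 2\right)^{2}} = \frac{9343502}{3} + \frac{1197}{100} = \frac{934353791}{300}$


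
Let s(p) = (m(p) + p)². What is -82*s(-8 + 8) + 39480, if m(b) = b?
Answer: 39480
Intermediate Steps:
s(p) = 4*p² (s(p) = (p + p)² = (2*p)² = 4*p²)
-82*s(-8 + 8) + 39480 = -328*(-8 + 8)² + 39480 = -328*0² + 39480 = -328*0 + 39480 = -82*0 + 39480 = 0 + 39480 = 39480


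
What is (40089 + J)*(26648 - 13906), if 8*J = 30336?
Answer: 559131702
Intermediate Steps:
J = 3792 (J = (⅛)*30336 = 3792)
(40089 + J)*(26648 - 13906) = (40089 + 3792)*(26648 - 13906) = 43881*12742 = 559131702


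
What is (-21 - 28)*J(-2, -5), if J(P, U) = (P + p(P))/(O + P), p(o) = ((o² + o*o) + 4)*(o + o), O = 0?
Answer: -1225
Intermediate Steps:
p(o) = 2*o*(4 + 2*o²) (p(o) = ((o² + o²) + 4)*(2*o) = (2*o² + 4)*(2*o) = (4 + 2*o²)*(2*o) = 2*o*(4 + 2*o²))
J(P, U) = (P + 4*P*(2 + P²))/P (J(P, U) = (P + 4*P*(2 + P²))/(0 + P) = (P + 4*P*(2 + P²))/P)
(-21 - 28)*J(-2, -5) = (-21 - 28)*(9 + 4*(-2)²) = -49*(9 + 4*4) = -49*(9 + 16) = -49*25 = -1225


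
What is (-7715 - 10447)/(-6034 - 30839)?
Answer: 2018/4097 ≈ 0.49256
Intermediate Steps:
(-7715 - 10447)/(-6034 - 30839) = -18162/(-36873) = -18162*(-1/36873) = 2018/4097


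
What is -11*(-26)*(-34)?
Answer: -9724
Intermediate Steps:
-11*(-26)*(-34) = 286*(-34) = -9724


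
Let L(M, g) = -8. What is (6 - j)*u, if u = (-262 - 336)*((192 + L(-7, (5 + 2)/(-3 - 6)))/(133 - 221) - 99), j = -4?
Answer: 6649760/11 ≈ 6.0452e+5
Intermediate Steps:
u = 664976/11 (u = (-262 - 336)*((192 - 8)/(133 - 221) - 99) = -598*(184/(-88) - 99) = -598*(184*(-1/88) - 99) = -598*(-23/11 - 99) = -598*(-1112/11) = 664976/11 ≈ 60452.)
(6 - j)*u = (6 - 1*(-4))*(664976/11) = (6 + 4)*(664976/11) = 10*(664976/11) = 6649760/11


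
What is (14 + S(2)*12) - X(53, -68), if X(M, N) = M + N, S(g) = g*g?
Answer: 77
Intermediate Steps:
S(g) = g²
(14 + S(2)*12) - X(53, -68) = (14 + 2²*12) - (53 - 68) = (14 + 4*12) - 1*(-15) = (14 + 48) + 15 = 62 + 15 = 77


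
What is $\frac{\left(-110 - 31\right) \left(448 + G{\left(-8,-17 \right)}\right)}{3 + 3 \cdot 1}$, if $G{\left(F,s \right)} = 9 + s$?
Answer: $-10340$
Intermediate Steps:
$\frac{\left(-110 - 31\right) \left(448 + G{\left(-8,-17 \right)}\right)}{3 + 3 \cdot 1} = \frac{\left(-110 - 31\right) \left(448 + \left(9 - 17\right)\right)}{3 + 3 \cdot 1} = \frac{\left(-141\right) \left(448 - 8\right)}{3 + 3} = \frac{\left(-141\right) 440}{6} = \left(-62040\right) \frac{1}{6} = -10340$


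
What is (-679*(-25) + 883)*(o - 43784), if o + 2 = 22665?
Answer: -377178818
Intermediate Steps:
o = 22663 (o = -2 + 22665 = 22663)
(-679*(-25) + 883)*(o - 43784) = (-679*(-25) + 883)*(22663 - 43784) = (16975 + 883)*(-21121) = 17858*(-21121) = -377178818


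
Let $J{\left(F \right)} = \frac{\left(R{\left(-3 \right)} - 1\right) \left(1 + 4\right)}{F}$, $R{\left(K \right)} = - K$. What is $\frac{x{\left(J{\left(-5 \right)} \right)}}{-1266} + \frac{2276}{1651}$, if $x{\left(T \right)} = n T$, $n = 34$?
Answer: $\frac{1496842}{1045083} \approx 1.4323$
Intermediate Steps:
$J{\left(F \right)} = \frac{10}{F}$ ($J{\left(F \right)} = \frac{\left(\left(-1\right) \left(-3\right) - 1\right) \left(1 + 4\right)}{F} = \frac{\left(3 - 1\right) 5}{F} = \frac{2 \cdot 5}{F} = \frac{10}{F}$)
$x{\left(T \right)} = 34 T$
$\frac{x{\left(J{\left(-5 \right)} \right)}}{-1266} + \frac{2276}{1651} = \frac{34 \frac{10}{-5}}{-1266} + \frac{2276}{1651} = 34 \cdot 10 \left(- \frac{1}{5}\right) \left(- \frac{1}{1266}\right) + 2276 \cdot \frac{1}{1651} = 34 \left(-2\right) \left(- \frac{1}{1266}\right) + \frac{2276}{1651} = \left(-68\right) \left(- \frac{1}{1266}\right) + \frac{2276}{1651} = \frac{34}{633} + \frac{2276}{1651} = \frac{1496842}{1045083}$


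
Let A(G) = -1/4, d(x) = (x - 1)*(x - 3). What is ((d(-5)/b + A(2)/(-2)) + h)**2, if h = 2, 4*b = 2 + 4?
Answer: 74529/64 ≈ 1164.5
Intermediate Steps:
b = 3/2 (b = (2 + 4)/4 = (1/4)*6 = 3/2 ≈ 1.5000)
d(x) = (-1 + x)*(-3 + x)
A(G) = -1/4 (A(G) = -1*1/4 = -1/4)
((d(-5)/b + A(2)/(-2)) + h)**2 = (((3 + (-5)**2 - 4*(-5))/(3/2) - 1/4/(-2)) + 2)**2 = (((3 + 25 + 20)*(2/3) - 1/4*(-1/2)) + 2)**2 = ((48*(2/3) + 1/8) + 2)**2 = ((32 + 1/8) + 2)**2 = (257/8 + 2)**2 = (273/8)**2 = 74529/64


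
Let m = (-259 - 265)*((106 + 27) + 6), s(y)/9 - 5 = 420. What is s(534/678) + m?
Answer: -69011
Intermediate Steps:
s(y) = 3825 (s(y) = 45 + 9*420 = 45 + 3780 = 3825)
m = -72836 (m = -524*(133 + 6) = -524*139 = -72836)
s(534/678) + m = 3825 - 72836 = -69011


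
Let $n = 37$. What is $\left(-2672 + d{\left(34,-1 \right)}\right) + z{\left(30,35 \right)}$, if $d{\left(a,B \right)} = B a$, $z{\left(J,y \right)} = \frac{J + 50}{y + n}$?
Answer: $- \frac{24344}{9} \approx -2704.9$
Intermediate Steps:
$z{\left(J,y \right)} = \frac{50 + J}{37 + y}$ ($z{\left(J,y \right)} = \frac{J + 50}{y + 37} = \frac{50 + J}{37 + y}$)
$\left(-2672 + d{\left(34,-1 \right)}\right) + z{\left(30,35 \right)} = \left(-2672 - 34\right) + \frac{50 + 30}{37 + 35} = \left(-2672 - 34\right) + \frac{1}{72} \cdot 80 = -2706 + \frac{1}{72} \cdot 80 = -2706 + \frac{10}{9} = - \frac{24344}{9}$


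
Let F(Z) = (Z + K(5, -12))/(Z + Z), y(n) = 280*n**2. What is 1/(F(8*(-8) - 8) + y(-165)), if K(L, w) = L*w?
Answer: 12/91476011 ≈ 1.3118e-7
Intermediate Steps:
F(Z) = (-60 + Z)/(2*Z) (F(Z) = (Z + 5*(-12))/(Z + Z) = (Z - 60)/((2*Z)) = (-60 + Z)*(1/(2*Z)) = (-60 + Z)/(2*Z))
1/(F(8*(-8) - 8) + y(-165)) = 1/((-60 + (8*(-8) - 8))/(2*(8*(-8) - 8)) + 280*(-165)**2) = 1/((-60 + (-64 - 8))/(2*(-64 - 8)) + 280*27225) = 1/((1/2)*(-60 - 72)/(-72) + 7623000) = 1/((1/2)*(-1/72)*(-132) + 7623000) = 1/(11/12 + 7623000) = 1/(91476011/12) = 12/91476011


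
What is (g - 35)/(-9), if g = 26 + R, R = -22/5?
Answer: 67/45 ≈ 1.4889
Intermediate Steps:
R = -22/5 (R = -22*⅕ = -22/5 ≈ -4.4000)
g = 108/5 (g = 26 - 22/5 = 108/5 ≈ 21.600)
(g - 35)/(-9) = (108/5 - 35)/(-9) = -⅑*(-67/5) = 67/45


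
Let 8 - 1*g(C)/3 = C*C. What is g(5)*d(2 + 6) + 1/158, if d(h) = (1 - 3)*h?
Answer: 128929/158 ≈ 816.01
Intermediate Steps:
d(h) = -2*h
g(C) = 24 - 3*C² (g(C) = 24 - 3*C*C = 24 - 3*C²)
g(5)*d(2 + 6) + 1/158 = (24 - 3*5²)*(-2*(2 + 6)) + 1/158 = (24 - 3*25)*(-2*8) + 1/158 = (24 - 75)*(-16) + 1/158 = -51*(-16) + 1/158 = 816 + 1/158 = 128929/158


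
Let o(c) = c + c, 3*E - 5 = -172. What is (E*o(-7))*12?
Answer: 9352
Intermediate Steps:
E = -167/3 (E = 5/3 + (⅓)*(-172) = 5/3 - 172/3 = -167/3 ≈ -55.667)
o(c) = 2*c
(E*o(-7))*12 = -334*(-7)/3*12 = -167/3*(-14)*12 = (2338/3)*12 = 9352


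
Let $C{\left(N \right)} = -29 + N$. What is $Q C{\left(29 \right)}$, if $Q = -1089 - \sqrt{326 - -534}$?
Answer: $0$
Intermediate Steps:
$Q = -1089 - 2 \sqrt{215}$ ($Q = -1089 - \sqrt{326 + 534} = -1089 - \sqrt{860} = -1089 - 2 \sqrt{215} \approx -1118.3$)
$Q C{\left(29 \right)} = \left(-1089 - 2 \sqrt{215}\right) \left(-29 + 29\right) = \left(-1089 - 2 \sqrt{215}\right) 0 = 0$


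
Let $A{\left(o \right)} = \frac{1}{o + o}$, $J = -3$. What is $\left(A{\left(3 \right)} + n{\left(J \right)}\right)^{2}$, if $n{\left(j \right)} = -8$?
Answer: $\frac{2209}{36} \approx 61.361$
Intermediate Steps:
$A{\left(o \right)} = \frac{1}{2 o}$
$\left(A{\left(3 \right)} + n{\left(J \right)}\right)^{2} = \left(\frac{1}{2 \cdot 3} - 8\right)^{2} = \left(\frac{1}{2} \cdot \frac{1}{3} - 8\right)^{2} = \left(\frac{1}{6} - 8\right)^{2} = \left(- \frac{47}{6}\right)^{2} = \frac{2209}{36}$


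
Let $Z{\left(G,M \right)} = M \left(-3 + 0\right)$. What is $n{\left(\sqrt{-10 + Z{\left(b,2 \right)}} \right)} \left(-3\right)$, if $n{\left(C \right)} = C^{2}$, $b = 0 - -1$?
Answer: $48$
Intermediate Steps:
$b = 1$ ($b = 0 + 1 = 1$)
$Z{\left(G,M \right)} = - 3 M$ ($Z{\left(G,M \right)} = M \left(-3\right) = - 3 M$)
$n{\left(\sqrt{-10 + Z{\left(b,2 \right)}} \right)} \left(-3\right) = \left(\sqrt{-10 - 6}\right)^{2} \left(-3\right) = \left(\sqrt{-16}\right)^{2} \left(-3\right) = \left(4 i\right)^{2} \left(-3\right) = \left(-16\right) \left(-3\right) = 48$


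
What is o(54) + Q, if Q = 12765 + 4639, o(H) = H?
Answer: 17458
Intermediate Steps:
Q = 17404
o(54) + Q = 54 + 17404 = 17458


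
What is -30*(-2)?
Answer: 60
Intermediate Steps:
-30*(-2) = -2*(-30) = 60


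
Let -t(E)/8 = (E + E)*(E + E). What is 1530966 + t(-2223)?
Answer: -156604362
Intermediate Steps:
t(E) = -32*E² (t(E) = -8*(E + E)*(E + E) = -8*2*E*2*E = -32*E²)
1530966 + t(-2223) = 1530966 - 32*(-2223)² = 1530966 - 32*4941729 = 1530966 - 158135328 = -156604362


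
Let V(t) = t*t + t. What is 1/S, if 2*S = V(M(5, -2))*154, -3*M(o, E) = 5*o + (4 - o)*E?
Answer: 1/5544 ≈ 0.00018038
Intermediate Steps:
M(o, E) = -5*o/3 - E*(4 - o)/3 (M(o, E) = -(5*o + (4 - o)*E)/3 = -(5*o + E*(4 - o))/3 = -5*o/3 - E*(4 - o)/3)
V(t) = t + t² (V(t) = t² + t = t + t²)
S = 5544 (S = (((-5/3*5 - 4/3*(-2) + (⅓)*(-2)*5)*(1 + (-5/3*5 - 4/3*(-2) + (⅓)*(-2)*5)))*154)/2 = (((-25/3 + 8/3 - 10/3)*(1 + (-25/3 + 8/3 - 10/3)))*154)/2 = (-9*(1 - 9)*154)/2 = (-9*(-8)*154)/2 = (72*154)/2 = (½)*11088 = 5544)
1/S = 1/5544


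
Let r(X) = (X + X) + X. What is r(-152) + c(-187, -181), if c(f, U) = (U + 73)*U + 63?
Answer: 19155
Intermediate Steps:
r(X) = 3*X (r(X) = 2*X + X = 3*X)
c(f, U) = 63 + U*(73 + U) (c(f, U) = (73 + U)*U + 63 = U*(73 + U) + 63 = 63 + U*(73 + U))
r(-152) + c(-187, -181) = 3*(-152) + (63 + (-181)² + 73*(-181)) = -456 + (63 + 32761 - 13213) = -456 + 19611 = 19155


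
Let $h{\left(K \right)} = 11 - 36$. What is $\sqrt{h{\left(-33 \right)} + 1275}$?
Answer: $25 \sqrt{2} \approx 35.355$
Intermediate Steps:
$h{\left(K \right)} = -25$ ($h{\left(K \right)} = 11 - 36 = -25$)
$\sqrt{h{\left(-33 \right)} + 1275} = \sqrt{-25 + 1275} = \sqrt{1250} = 25 \sqrt{2}$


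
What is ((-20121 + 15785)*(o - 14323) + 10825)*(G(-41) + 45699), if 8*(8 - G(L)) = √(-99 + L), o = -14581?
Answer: 5728849973283 - 125338569*I*√35/4 ≈ 5.7288e+12 - 1.8538e+8*I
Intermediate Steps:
G(L) = 8 - √(-99 + L)/8
((-20121 + 15785)*(o - 14323) + 10825)*(G(-41) + 45699) = ((-20121 + 15785)*(-14581 - 14323) + 10825)*((8 - √(-99 - 41)/8) + 45699) = (-4336*(-28904) + 10825)*((8 - I*√35/4) + 45699) = (125327744 + 10825)*((8 - I*√35/4) + 45699) = 125338569*((8 - I*√35/4) + 45699) = 125338569*(45707 - I*√35/4) = 5728849973283 - 125338569*I*√35/4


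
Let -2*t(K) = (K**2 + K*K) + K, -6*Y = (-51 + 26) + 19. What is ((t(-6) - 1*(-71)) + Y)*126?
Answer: 4914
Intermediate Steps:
Y = 1 (Y = -((-51 + 26) + 19)/6 = -(-25 + 19)/6 = -1/6*(-6) = 1)
t(K) = -K**2 - K/2 (t(K) = -((K**2 + K*K) + K)/2 = -((K**2 + K**2) + K)/2 = -(2*K**2 + K)/2 = -(K + 2*K**2)/2 = -K**2 - K/2)
((t(-6) - 1*(-71)) + Y)*126 = ((-1*(-6)*(1/2 - 6) - 1*(-71)) + 1)*126 = ((-1*(-6)*(-11/2) + 71) + 1)*126 = ((-33 + 71) + 1)*126 = (38 + 1)*126 = 39*126 = 4914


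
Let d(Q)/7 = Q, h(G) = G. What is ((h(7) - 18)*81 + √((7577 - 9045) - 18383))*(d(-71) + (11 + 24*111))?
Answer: -1940598 + 2178*I*√19851 ≈ -1.9406e+6 + 3.0687e+5*I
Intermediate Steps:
d(Q) = 7*Q
((h(7) - 18)*81 + √((7577 - 9045) - 18383))*(d(-71) + (11 + 24*111)) = ((7 - 18)*81 + √((7577 - 9045) - 18383))*(7*(-71) + (11 + 24*111)) = (-11*81 + √(-1468 - 18383))*(-497 + (11 + 2664)) = (-891 + √(-19851))*(-497 + 2675) = (-891 + I*√19851)*2178 = -1940598 + 2178*I*√19851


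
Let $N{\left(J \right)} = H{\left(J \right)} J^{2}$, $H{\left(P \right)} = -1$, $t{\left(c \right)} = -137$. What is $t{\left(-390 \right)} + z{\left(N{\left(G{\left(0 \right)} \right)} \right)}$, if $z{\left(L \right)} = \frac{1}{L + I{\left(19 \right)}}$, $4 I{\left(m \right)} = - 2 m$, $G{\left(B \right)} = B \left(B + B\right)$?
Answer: $- \frac{2605}{19} \approx -137.11$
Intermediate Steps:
$G{\left(B \right)} = 2 B^{2}$ ($G{\left(B \right)} = B 2 B = 2 B^{2}$)
$N{\left(J \right)} = - J^{2}$
$I{\left(m \right)} = - \frac{m}{2}$ ($I{\left(m \right)} = \frac{\left(-2\right) m}{4} = - \frac{m}{2}$)
$z{\left(L \right)} = \frac{1}{- \frac{19}{2} + L}$ ($z{\left(L \right)} = \frac{1}{L - \frac{19}{2}} = \frac{1}{- \frac{19}{2} + L}$)
$t{\left(-390 \right)} + z{\left(N{\left(G{\left(0 \right)} \right)} \right)} = -137 + \frac{2}{-19 + 2 \left(- \left(2 \cdot 0^{2}\right)^{2}\right)} = -137 + \frac{2}{-19 + 2 \left(- \left(2 \cdot 0\right)^{2}\right)} = -137 + \frac{2}{-19 + 2 \left(- 0^{2}\right)} = -137 + \frac{2}{-19 + 2 \left(\left(-1\right) 0\right)} = -137 + \frac{2}{-19 + 2 \cdot 0} = -137 + \frac{2}{-19 + 0} = -137 + \frac{2}{-19} = -137 + 2 \left(- \frac{1}{19}\right) = -137 - \frac{2}{19} = - \frac{2605}{19}$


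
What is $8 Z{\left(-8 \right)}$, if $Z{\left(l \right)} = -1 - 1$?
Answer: $-16$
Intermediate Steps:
$Z{\left(l \right)} = -2$ ($Z{\left(l \right)} = -1 - 1 = -2$)
$8 Z{\left(-8 \right)} = 8 \left(-2\right) = -16$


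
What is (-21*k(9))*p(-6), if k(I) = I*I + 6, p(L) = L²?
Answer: -65772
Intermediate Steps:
k(I) = 6 + I² (k(I) = I² + 6 = 6 + I²)
(-21*k(9))*p(-6) = -21*(6 + 9²)*(-6)² = -21*(6 + 81)*36 = -21*87*36 = -1827*36 = -65772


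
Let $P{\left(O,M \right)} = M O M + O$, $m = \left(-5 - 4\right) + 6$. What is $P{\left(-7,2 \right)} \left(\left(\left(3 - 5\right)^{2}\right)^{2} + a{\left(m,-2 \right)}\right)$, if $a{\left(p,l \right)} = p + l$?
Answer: $-385$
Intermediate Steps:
$m = -3$ ($m = -9 + 6 = -3$)
$a{\left(p,l \right)} = l + p$
$P{\left(O,M \right)} = O + O M^{2}$ ($P{\left(O,M \right)} = O M^{2} + O = O + O M^{2}$)
$P{\left(-7,2 \right)} \left(\left(\left(3 - 5\right)^{2}\right)^{2} + a{\left(m,-2 \right)}\right) = - 7 \left(1 + 2^{2}\right) \left(\left(\left(3 - 5\right)^{2}\right)^{2} - 5\right) = - 7 \left(1 + 4\right) \left(\left(\left(-2\right)^{2}\right)^{2} - 5\right) = \left(-7\right) 5 \left(4^{2} - 5\right) = - 35 \left(16 - 5\right) = \left(-35\right) 11 = -385$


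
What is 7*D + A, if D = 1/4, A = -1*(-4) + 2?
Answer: 31/4 ≈ 7.7500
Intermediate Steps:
A = 6 (A = 4 + 2 = 6)
D = ¼ ≈ 0.25000
7*D + A = 7*(¼) + 6 = 7/4 + 6 = 31/4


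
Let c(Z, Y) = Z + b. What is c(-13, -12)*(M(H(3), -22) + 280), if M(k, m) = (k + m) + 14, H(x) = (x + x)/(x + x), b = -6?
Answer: -5187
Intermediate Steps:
H(x) = 1 (H(x) = (2*x)/((2*x)) = (2*x)*(1/(2*x)) = 1)
M(k, m) = 14 + k + m
c(Z, Y) = -6 + Z (c(Z, Y) = Z - 6 = -6 + Z)
c(-13, -12)*(M(H(3), -22) + 280) = (-6 - 13)*((14 + 1 - 22) + 280) = -19*(-7 + 280) = -19*273 = -5187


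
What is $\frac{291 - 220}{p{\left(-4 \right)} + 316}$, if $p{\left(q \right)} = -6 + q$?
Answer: $\frac{71}{306} \approx 0.23203$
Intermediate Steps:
$\frac{291 - 220}{p{\left(-4 \right)} + 316} = \frac{291 - 220}{\left(-6 - 4\right) + 316} = \frac{71}{-10 + 316} = \frac{71}{306}$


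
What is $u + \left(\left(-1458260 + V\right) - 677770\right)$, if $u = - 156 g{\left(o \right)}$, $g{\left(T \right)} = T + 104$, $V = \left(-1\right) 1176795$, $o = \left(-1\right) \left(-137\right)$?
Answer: $-3350421$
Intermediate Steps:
$o = 137$
$V = -1176795$
$g{\left(T \right)} = 104 + T$
$u = -37596$ ($u = - 156 \left(104 + 137\right) = \left(-156\right) 241 = -37596$)
$u + \left(\left(-1458260 + V\right) - 677770\right) = -37596 - 3312825 = -3350421$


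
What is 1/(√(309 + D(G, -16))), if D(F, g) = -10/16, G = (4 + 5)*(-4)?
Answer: 2*√4934/2467 ≈ 0.056946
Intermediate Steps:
G = -36 (G = 9*(-4) = -36)
D(F, g) = -5/8 (D(F, g) = -10*1/16 = -5/8)
1/(√(309 + D(G, -16))) = 1/(√(309 - 5/8)) = 1/(√(2467/8)) = 1/(√4934/4) = 2*√4934/2467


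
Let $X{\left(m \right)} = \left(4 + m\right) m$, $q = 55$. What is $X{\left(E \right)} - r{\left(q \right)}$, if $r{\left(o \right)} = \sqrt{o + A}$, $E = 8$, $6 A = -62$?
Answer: $96 - \frac{\sqrt{402}}{3} \approx 89.317$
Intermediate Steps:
$A = - \frac{31}{3}$ ($A = \frac{1}{6} \left(-62\right) = - \frac{31}{3} \approx -10.333$)
$X{\left(m \right)} = m \left(4 + m\right)$
$r{\left(o \right)} = \sqrt{- \frac{31}{3} + o}$ ($r{\left(o \right)} = \sqrt{o - \frac{31}{3}} = \sqrt{- \frac{31}{3} + o}$)
$X{\left(E \right)} - r{\left(q \right)} = 8 \left(4 + 8\right) - \frac{\sqrt{-93 + 9 \cdot 55}}{3} = 8 \cdot 12 - \frac{\sqrt{-93 + 495}}{3} = 96 - \frac{\sqrt{402}}{3}$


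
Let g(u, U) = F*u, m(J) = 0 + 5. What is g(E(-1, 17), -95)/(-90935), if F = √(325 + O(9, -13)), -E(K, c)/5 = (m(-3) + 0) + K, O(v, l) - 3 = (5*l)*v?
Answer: 4*I*√257/18187 ≈ 0.0035259*I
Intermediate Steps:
O(v, l) = 3 + 5*l*v (O(v, l) = 3 + (5*l)*v = 3 + 5*l*v)
m(J) = 5
E(K, c) = -25 - 5*K (E(K, c) = -5*((5 + 0) + K) = -5*(5 + K) = -25 - 5*K)
F = I*√257 (F = √(325 + (3 + 5*(-13)*9)) = √(325 + (3 - 585)) = √(325 - 582) = √(-257) = I*√257 ≈ 16.031*I)
g(u, U) = I*u*√257 (g(u, U) = (I*√257)*u = I*u*√257)
g(E(-1, 17), -95)/(-90935) = (I*(-25 - 5*(-1))*√257)/(-90935) = (I*(-25 + 5)*√257)*(-1/90935) = (I*(-20)*√257)*(-1/90935) = -20*I*√257*(-1/90935) = 4*I*√257/18187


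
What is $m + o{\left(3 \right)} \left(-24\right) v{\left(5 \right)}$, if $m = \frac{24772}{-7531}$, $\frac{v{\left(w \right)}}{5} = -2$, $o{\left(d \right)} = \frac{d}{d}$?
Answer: $\frac{1782668}{7531} \approx 236.71$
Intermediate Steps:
$o{\left(d \right)} = 1$
$v{\left(w \right)} = -10$ ($v{\left(w \right)} = 5 \left(-2\right) = -10$)
$m = - \frac{24772}{7531}$ ($m = 24772 \left(- \frac{1}{7531}\right) = - \frac{24772}{7531} \approx -3.2893$)
$m + o{\left(3 \right)} \left(-24\right) v{\left(5 \right)} = - \frac{24772}{7531} + 1 \left(-24\right) \left(-10\right) = - \frac{24772}{7531} - -240 = - \frac{24772}{7531} + 240 = \frac{1782668}{7531}$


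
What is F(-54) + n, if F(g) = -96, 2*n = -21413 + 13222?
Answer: -8383/2 ≈ -4191.5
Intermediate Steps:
n = -8191/2 (n = (-21413 + 13222)/2 = (1/2)*(-8191) = -8191/2 ≈ -4095.5)
F(-54) + n = -96 - 8191/2 = -8383/2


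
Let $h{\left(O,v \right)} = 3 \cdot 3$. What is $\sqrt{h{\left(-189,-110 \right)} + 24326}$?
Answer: $\sqrt{24335} \approx 156.0$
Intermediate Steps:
$h{\left(O,v \right)} = 9$
$\sqrt{h{\left(-189,-110 \right)} + 24326} = \sqrt{9 + 24326} = \sqrt{24335}$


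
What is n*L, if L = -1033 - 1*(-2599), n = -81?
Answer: -126846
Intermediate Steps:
L = 1566 (L = -1033 + 2599 = 1566)
n*L = -81*1566 = -126846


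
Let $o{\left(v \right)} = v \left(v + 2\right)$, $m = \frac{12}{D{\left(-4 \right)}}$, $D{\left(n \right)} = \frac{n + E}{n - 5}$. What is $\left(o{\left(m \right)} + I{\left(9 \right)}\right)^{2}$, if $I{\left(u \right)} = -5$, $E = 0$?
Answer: $605284$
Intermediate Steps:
$D{\left(n \right)} = \frac{n}{-5 + n}$ ($D{\left(n \right)} = \frac{n + 0}{n - 5} = \frac{n}{-5 + n}$)
$m = 27$ ($m = \frac{12}{\left(-4\right) \frac{1}{-5 - 4}} = \frac{12}{\left(-4\right) \frac{1}{-9}} = \frac{12}{\left(-4\right) \left(- \frac{1}{9}\right)} = \frac{12}{\frac{4}{9}} = 12 \cdot \frac{9}{4} = 27$)
$o{\left(v \right)} = v \left(2 + v\right)$
$\left(o{\left(m \right)} + I{\left(9 \right)}\right)^{2} = \left(27 \left(2 + 27\right) - 5\right)^{2} = \left(27 \cdot 29 - 5\right)^{2} = \left(783 - 5\right)^{2} = 778^{2} = 605284$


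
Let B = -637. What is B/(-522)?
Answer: 637/522 ≈ 1.2203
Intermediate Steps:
B/(-522) = -637/(-522) = -637*(-1/522) = 637/522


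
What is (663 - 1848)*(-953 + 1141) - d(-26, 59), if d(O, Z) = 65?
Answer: -222845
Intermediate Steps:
(663 - 1848)*(-953 + 1141) - d(-26, 59) = (663 - 1848)*(-953 + 1141) - 1*65 = -1185*188 - 65 = -222780 - 65 = -222845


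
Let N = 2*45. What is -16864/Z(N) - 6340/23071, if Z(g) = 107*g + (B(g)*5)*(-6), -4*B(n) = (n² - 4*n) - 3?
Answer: -52775348/100704915 ≈ -0.52406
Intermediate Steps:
N = 90
B(n) = ¾ + n - n²/4 (B(n) = -((n² - 4*n) - 3)/4 = -(-3 + n² - 4*n)/4 = ¾ + n - n²/4)
Z(g) = -45/2 + 77*g + 15*g²/2 (Z(g) = 107*g + ((¾ + g - g²/4)*5)*(-6) = 107*g + (15/4 + 5*g - 5*g²/4)*(-6) = 107*g + (-45/2 - 30*g + 15*g²/2) = -45/2 + 77*g + 15*g²/2)
-16864/Z(N) - 6340/23071 = -16864/(-45/2 + 77*90 + (15/2)*90²) - 6340/23071 = -16864/(-45/2 + 6930 + (15/2)*8100) - 6340*1/23071 = -16864/(-45/2 + 6930 + 60750) - 6340/23071 = -16864/135315/2 - 6340/23071 = -16864*2/135315 - 6340/23071 = -1088/4365 - 6340/23071 = -52775348/100704915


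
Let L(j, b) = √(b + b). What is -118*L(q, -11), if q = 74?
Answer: -118*I*√22 ≈ -553.47*I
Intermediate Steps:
L(j, b) = √2*√b (L(j, b) = √(2*b) = √2*√b)
-118*L(q, -11) = -118*√2*√(-11) = -118*√2*I*√11 = -118*I*√22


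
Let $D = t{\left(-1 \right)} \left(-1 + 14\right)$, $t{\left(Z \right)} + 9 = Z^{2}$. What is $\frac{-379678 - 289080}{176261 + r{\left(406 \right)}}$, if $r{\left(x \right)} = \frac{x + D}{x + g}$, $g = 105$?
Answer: $- \frac{341735338}{90069673} \approx -3.7941$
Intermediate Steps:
$t{\left(Z \right)} = -9 + Z^{2}$
$D = -104$ ($D = \left(-9 + \left(-1\right)^{2}\right) \left(-1 + 14\right) = \left(-9 + 1\right) 13 = \left(-8\right) 13 = -104$)
$r{\left(x \right)} = \frac{-104 + x}{105 + x}$ ($r{\left(x \right)} = \frac{x - 104}{x + 105} = \frac{-104 + x}{105 + x}$)
$\frac{-379678 - 289080}{176261 + r{\left(406 \right)}} = \frac{-379678 - 289080}{176261 + \frac{-104 + 406}{105 + 406}} = - \frac{668758}{176261 + \frac{1}{511} \cdot 302} = - \frac{668758}{176261 + \frac{302}{511}} = - \frac{668758}{\frac{90069673}{511}} = \left(-668758\right) \frac{511}{90069673} = - \frac{341735338}{90069673}$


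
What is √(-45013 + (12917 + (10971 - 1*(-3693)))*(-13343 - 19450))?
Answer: I*√904508746 ≈ 30075.0*I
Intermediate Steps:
√(-45013 + (12917 + (10971 - 1*(-3693)))*(-13343 - 19450)) = √(-45013 + (12917 + (10971 + 3693))*(-32793)) = √(-45013 + (12917 + 14664)*(-32793)) = √(-45013 + 27581*(-32793)) = √(-45013 - 904463733) = √(-904508746) = I*√904508746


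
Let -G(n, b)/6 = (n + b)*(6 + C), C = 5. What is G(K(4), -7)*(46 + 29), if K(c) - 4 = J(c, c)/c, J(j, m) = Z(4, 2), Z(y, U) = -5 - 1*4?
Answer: 51975/2 ≈ 25988.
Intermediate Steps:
Z(y, U) = -9 (Z(y, U) = -5 - 4 = -9)
J(j, m) = -9
K(c) = 4 - 9/c
G(n, b) = -66*b - 66*n (G(n, b) = -6*(n + b)*(6 + 5) = -6*(b + n)*11 = -6*(11*b + 11*n) = -66*b - 66*n)
G(K(4), -7)*(46 + 29) = (-66*(-7) - 66*(4 - 9/4))*(46 + 29) = (462 - 66*(4 - 9*¼))*75 = (462 - 66*(4 - 9/4))*75 = (462 - 66*7/4)*75 = (462 - 231/2)*75 = (693/2)*75 = 51975/2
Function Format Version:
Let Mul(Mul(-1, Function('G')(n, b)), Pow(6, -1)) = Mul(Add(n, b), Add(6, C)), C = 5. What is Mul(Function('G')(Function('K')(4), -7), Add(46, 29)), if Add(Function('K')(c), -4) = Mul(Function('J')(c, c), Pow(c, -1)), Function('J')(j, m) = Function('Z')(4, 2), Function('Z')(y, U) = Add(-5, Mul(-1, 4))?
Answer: Rational(51975, 2) ≈ 25988.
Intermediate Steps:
Function('Z')(y, U) = -9 (Function('Z')(y, U) = Add(-5, -4) = -9)
Function('J')(j, m) = -9
Function('K')(c) = Add(4, Mul(-9, Pow(c, -1)))
Function('G')(n, b) = Add(Mul(-66, b), Mul(-66, n)) (Function('G')(n, b) = Mul(-6, Mul(Add(n, b), Add(6, 5))) = Mul(-6, Mul(Add(b, n), 11)) = Mul(-6, Add(Mul(11, b), Mul(11, n))) = Add(Mul(-66, b), Mul(-66, n)))
Mul(Function('G')(Function('K')(4), -7), Add(46, 29)) = Mul(Add(Mul(-66, -7), Mul(-66, Add(4, Mul(-9, Pow(4, -1))))), Add(46, 29)) = Mul(Add(462, Mul(-66, Add(4, Mul(-9, Rational(1, 4))))), 75) = Mul(Add(462, Mul(-66, Add(4, Rational(-9, 4)))), 75) = Mul(Add(462, Mul(-66, Rational(7, 4))), 75) = Mul(Add(462, Rational(-231, 2)), 75) = Mul(Rational(693, 2), 75) = Rational(51975, 2)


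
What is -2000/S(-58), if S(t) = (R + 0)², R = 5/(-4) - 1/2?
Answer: -32000/49 ≈ -653.06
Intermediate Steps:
R = -7/4 (R = 5*(-¼) - 1*½ = -5/4 - ½ = -7/4 ≈ -1.7500)
S(t) = 49/16 (S(t) = (-7/4 + 0)² = (-7/4)² = 49/16)
-2000/S(-58) = -2000/49/16 = -2000*16/49 = -32000/49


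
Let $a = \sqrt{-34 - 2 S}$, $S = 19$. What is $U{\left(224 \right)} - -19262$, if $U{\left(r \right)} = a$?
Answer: $19262 + 6 i \sqrt{2} \approx 19262.0 + 8.4853 i$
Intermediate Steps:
$a = 6 i \sqrt{2}$ ($a = \sqrt{-34 - 38} = \sqrt{-72} = 6 i \sqrt{2} \approx 8.4853 i$)
$U{\left(r \right)} = 6 i \sqrt{2}$
$U{\left(224 \right)} - -19262 = 6 i \sqrt{2} - -19262 = 6 i \sqrt{2} + 19262 = 19262 + 6 i \sqrt{2}$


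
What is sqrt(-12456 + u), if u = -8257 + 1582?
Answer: I*sqrt(19131) ≈ 138.31*I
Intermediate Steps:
u = -6675
sqrt(-12456 + u) = sqrt(-12456 - 6675) = sqrt(-19131) = I*sqrt(19131)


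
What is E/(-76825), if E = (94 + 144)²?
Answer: -8092/10975 ≈ -0.73731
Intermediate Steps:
E = 56644 (E = 238² = 56644)
E/(-76825) = 56644/(-76825) = 56644*(-1/76825) = -8092/10975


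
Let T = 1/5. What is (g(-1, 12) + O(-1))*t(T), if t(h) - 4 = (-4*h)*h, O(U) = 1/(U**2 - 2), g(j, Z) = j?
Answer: -192/25 ≈ -7.6800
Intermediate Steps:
O(U) = 1/(-2 + U**2)
T = 1/5 ≈ 0.20000
t(h) = 4 - 4*h**2 (t(h) = 4 + (-4*h)*h = 4 - 4*h**2)
(g(-1, 12) + O(-1))*t(T) = (-1 + 1/(-2 + (-1)**2))*(4 - 4*(1/5)**2) = (-1 + 1/(-2 + 1))*(4 - 4*1/25) = (-1 + 1/(-1))*(4 - 4/25) = (-1 - 1)*(96/25) = -2*96/25 = -192/25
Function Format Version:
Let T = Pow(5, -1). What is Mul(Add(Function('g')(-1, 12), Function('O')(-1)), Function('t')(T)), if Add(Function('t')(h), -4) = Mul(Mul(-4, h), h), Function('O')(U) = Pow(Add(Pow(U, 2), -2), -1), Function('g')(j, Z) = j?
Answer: Rational(-192, 25) ≈ -7.6800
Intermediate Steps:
Function('O')(U) = Pow(Add(-2, Pow(U, 2)), -1)
T = Rational(1, 5) ≈ 0.20000
Function('t')(h) = Add(4, Mul(-4, Pow(h, 2))) (Function('t')(h) = Add(4, Mul(Mul(-4, h), h)) = Add(4, Mul(-4, Pow(h, 2))))
Mul(Add(Function('g')(-1, 12), Function('O')(-1)), Function('t')(T)) = Mul(Add(-1, Pow(Add(-2, Pow(-1, 2)), -1)), Add(4, Mul(-4, Pow(Rational(1, 5), 2)))) = Mul(Add(-1, Pow(Add(-2, 1), -1)), Add(4, Mul(-4, Rational(1, 25)))) = Mul(Add(-1, Pow(-1, -1)), Add(4, Rational(-4, 25))) = Mul(Add(-1, -1), Rational(96, 25)) = Mul(-2, Rational(96, 25)) = Rational(-192, 25)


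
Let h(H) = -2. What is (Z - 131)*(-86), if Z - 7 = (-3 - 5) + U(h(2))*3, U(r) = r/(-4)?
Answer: 11223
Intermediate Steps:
U(r) = -r/4 (U(r) = r*(-¼) = -r/4)
Z = ½ (Z = 7 + ((-3 - 5) - ¼*(-2)*3) = 7 + (-8 + (½)*3) = 7 + (-8 + 3/2) = 7 - 13/2 = ½ ≈ 0.50000)
(Z - 131)*(-86) = (½ - 131)*(-86) = -261/2*(-86) = 11223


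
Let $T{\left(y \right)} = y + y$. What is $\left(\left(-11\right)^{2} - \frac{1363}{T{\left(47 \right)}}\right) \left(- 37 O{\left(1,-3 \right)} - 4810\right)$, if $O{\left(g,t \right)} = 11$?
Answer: $- \frac{1111221}{2} \approx -5.5561 \cdot 10^{5}$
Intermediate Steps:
$T{\left(y \right)} = 2 y$
$\left(\left(-11\right)^{2} - \frac{1363}{T{\left(47 \right)}}\right) \left(- 37 O{\left(1,-3 \right)} - 4810\right) = \left(\left(-11\right)^{2} - \frac{1363}{2 \cdot 47}\right) \left(\left(-37\right) 11 - 4810\right) = \left(121 - \frac{1363}{94}\right) \left(-407 - 4810\right) = \left(121 - \frac{29}{2}\right) \left(-5217\right) = \frac{213}{2} \left(-5217\right) = - \frac{1111221}{2}$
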